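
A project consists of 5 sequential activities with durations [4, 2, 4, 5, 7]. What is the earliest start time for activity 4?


Activity 4 starts after activities 1 through 3 complete.
Predecessor durations: [4, 2, 4]
ES = 4 + 2 + 4 = 10

10


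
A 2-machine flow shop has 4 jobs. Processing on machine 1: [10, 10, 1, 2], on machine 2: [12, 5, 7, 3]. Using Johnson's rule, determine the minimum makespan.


Apply Johnson's rule:
  Group 1 (a <= b): [(3, 1, 7), (4, 2, 3), (1, 10, 12)]
  Group 2 (a > b): [(2, 10, 5)]
Optimal job order: [3, 4, 1, 2]
Schedule:
  Job 3: M1 done at 1, M2 done at 8
  Job 4: M1 done at 3, M2 done at 11
  Job 1: M1 done at 13, M2 done at 25
  Job 2: M1 done at 23, M2 done at 30
Makespan = 30

30


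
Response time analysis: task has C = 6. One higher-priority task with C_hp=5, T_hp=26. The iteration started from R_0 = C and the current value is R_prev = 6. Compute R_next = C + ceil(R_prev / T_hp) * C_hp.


R_next = C + ceil(R_prev / T_hp) * C_hp
ceil(6 / 26) = ceil(0.2308) = 1
Interference = 1 * 5 = 5
R_next = 6 + 5 = 11

11


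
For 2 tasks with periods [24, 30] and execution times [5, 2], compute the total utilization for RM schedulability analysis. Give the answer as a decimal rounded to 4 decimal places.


Compute individual utilizations (exact fractions):
  Task 1: C/T = 5/24 (approx. 0.2083)
  Task 2: C/T = 2/30 = 1/15 (approx. 0.0667)
Total utilization U = 5/24 + 1/15 = 11/40
Rounded to 4 decimal places: U = 0.2750
RM (Liu & Layland) bound for 2 tasks = 0.828427; compare with U = 11/40 (approx. 0.275000)
U <= bound, so schedulable by RM sufficient condition.

0.2750


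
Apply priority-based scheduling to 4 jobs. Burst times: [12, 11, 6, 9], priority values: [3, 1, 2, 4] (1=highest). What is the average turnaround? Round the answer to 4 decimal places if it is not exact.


Sort by priority (ascending = highest first):
Order: [(1, 11), (2, 6), (3, 12), (4, 9)]
Completion times:
  Priority 1, burst=11, C=11
  Priority 2, burst=6, C=17
  Priority 3, burst=12, C=29
  Priority 4, burst=9, C=38
Average turnaround = 95/4 = 23.75

23.75


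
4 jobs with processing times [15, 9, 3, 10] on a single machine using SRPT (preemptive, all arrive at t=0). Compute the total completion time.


Since all jobs arrive at t=0, SRPT equals SPT ordering.
SPT order: [3, 9, 10, 15]
Completion times:
  Job 1: p=3, C=3
  Job 2: p=9, C=12
  Job 3: p=10, C=22
  Job 4: p=15, C=37
Total completion time = 3 + 12 + 22 + 37 = 74

74


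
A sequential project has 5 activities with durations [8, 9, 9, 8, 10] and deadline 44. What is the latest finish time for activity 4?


LF(activity 4) = deadline - sum of successor durations
Successors: activities 5 through 5 with durations [10]
Sum of successor durations = 10
LF = 44 - 10 = 34

34


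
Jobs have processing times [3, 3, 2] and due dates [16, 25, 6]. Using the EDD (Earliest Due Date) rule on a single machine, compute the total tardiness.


Sort by due date (EDD order): [(2, 6), (3, 16), (3, 25)]
Compute completion times and tardiness:
  Job 1: p=2, d=6, C=2, tardiness=max(0,2-6)=0
  Job 2: p=3, d=16, C=5, tardiness=max(0,5-16)=0
  Job 3: p=3, d=25, C=8, tardiness=max(0,8-25)=0
Total tardiness = 0

0


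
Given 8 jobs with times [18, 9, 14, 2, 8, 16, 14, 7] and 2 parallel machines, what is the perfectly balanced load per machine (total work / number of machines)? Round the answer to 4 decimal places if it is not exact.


Total processing time = 18 + 9 + 14 + 2 + 8 + 16 + 14 + 7 = 88
Number of machines = 2
Ideal balanced load = 88 / 2 = 44.0

44.0


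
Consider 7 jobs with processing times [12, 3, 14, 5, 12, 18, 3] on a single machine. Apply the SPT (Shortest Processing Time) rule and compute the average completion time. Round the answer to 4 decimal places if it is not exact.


Sort jobs by processing time (SPT order): [3, 3, 5, 12, 12, 14, 18]
Compute completion times sequentially:
  Job 1: processing = 3, completes at 3
  Job 2: processing = 3, completes at 6
  Job 3: processing = 5, completes at 11
  Job 4: processing = 12, completes at 23
  Job 5: processing = 12, completes at 35
  Job 6: processing = 14, completes at 49
  Job 7: processing = 18, completes at 67
Sum of completion times = 194
Average completion time = 194/7 = 27.7143

27.7143


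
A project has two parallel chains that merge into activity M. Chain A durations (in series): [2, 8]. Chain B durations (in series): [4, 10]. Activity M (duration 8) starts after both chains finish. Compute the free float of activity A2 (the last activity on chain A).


ES(A2) = sum of predecessors on chain A = 2
EF(A2) = ES + duration = 2 + 8 = 10
Successor of A2 is M. ES(M) = max(sum(A), sum(B)) = max(10, 14) = 14
Free float = ES(successor) - EF(current) = 14 - 10 = 4

4


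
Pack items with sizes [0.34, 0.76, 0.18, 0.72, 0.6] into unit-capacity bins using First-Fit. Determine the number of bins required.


Place items sequentially using First-Fit:
  Item 0.34 -> new Bin 1
  Item 0.76 -> new Bin 2
  Item 0.18 -> Bin 1 (now 0.52)
  Item 0.72 -> new Bin 3
  Item 0.6 -> new Bin 4
Total bins used = 4

4


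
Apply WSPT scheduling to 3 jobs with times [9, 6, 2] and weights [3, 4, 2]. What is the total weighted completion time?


Compute p/w ratios and sort ascending (WSPT): [(2, 2), (6, 4), (9, 3)]
Compute weighted completion times:
  Job (p=2,w=2): C=2, w*C=2*2=4
  Job (p=6,w=4): C=8, w*C=4*8=32
  Job (p=9,w=3): C=17, w*C=3*17=51
Total weighted completion time = 87

87


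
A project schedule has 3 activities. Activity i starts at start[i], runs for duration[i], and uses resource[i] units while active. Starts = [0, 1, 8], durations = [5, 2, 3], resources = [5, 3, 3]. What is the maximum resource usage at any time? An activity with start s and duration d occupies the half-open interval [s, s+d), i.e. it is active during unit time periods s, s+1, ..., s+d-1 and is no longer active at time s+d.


Each activity i is active on [start_i, start_i + duration_i).
Compute total resource usage per time slot:
  t=0: active resources = [5], total = 5
  t=1: active resources = [5, 3], total = 8
  t=2: active resources = [5, 3], total = 8
  t=3: active resources = [5], total = 5
  t=4: active resources = [5], total = 5
  t=5: active resources = [], total = 0
  t=6: active resources = [], total = 0
  t=7: active resources = [], total = 0
  t=8: active resources = [3], total = 3
  t=9: active resources = [3], total = 3
  t=10: active resources = [3], total = 3
Peak resource demand = 8

8


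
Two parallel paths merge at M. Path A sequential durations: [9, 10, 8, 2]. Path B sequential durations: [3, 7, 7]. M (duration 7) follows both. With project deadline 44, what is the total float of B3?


Forward pass: ES(B3) = sum of predecessors on chain B = 10
EF = ES + duration = 10 + 7 = 17
Backward pass: LF(M) = deadline = 44; LS(M) = 44 - 7 = 37
LF(B3) = LS(M) - sum(successors on chain B) = 37 - 0 = 37
LS = LF - duration = 37 - 7 = 30
Total float = LS - ES = 30 - 10 = 20

20


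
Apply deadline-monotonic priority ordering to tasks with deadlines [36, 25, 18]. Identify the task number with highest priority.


Sort tasks by relative deadline (ascending):
  Task 3: deadline = 18
  Task 2: deadline = 25
  Task 1: deadline = 36
Priority order (highest first): [3, 2, 1]
Highest priority task = 3

3


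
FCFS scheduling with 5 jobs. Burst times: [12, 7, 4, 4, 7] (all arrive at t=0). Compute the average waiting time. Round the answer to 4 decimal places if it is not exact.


FCFS order (as given): [12, 7, 4, 4, 7]
Waiting times:
  Job 1: wait = 0
  Job 2: wait = 12
  Job 3: wait = 19
  Job 4: wait = 23
  Job 5: wait = 27
Sum of waiting times = 81
Average waiting time = 81/5 = 16.2

16.2


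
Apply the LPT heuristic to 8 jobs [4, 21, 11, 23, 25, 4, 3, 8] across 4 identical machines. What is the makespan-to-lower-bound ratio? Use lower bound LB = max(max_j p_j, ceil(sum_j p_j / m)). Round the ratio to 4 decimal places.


LPT order: [25, 23, 21, 11, 8, 4, 4, 3]
Machine loads after assignment: [25, 26, 25, 23]
LPT makespan = 26
Lower bound = max(max_job, ceil(total/4)) = max(25, 25) = 25
Ratio = 26 / 25 = 1.04

1.04


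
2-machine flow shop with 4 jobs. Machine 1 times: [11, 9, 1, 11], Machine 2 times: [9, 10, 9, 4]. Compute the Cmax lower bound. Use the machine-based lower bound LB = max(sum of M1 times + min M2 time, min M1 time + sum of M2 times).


LB1 = sum(M1 times) + min(M2 times) = 32 + 4 = 36
LB2 = min(M1 times) + sum(M2 times) = 1 + 32 = 33
Lower bound = max(LB1, LB2) = max(36, 33) = 36

36


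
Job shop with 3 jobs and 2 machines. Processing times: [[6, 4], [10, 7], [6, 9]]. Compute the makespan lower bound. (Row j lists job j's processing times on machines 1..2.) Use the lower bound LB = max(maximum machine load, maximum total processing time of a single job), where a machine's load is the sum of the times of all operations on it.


Machine loads:
  Machine 1: 6 + 10 + 6 = 22
  Machine 2: 4 + 7 + 9 = 20
Max machine load = 22
Job totals:
  Job 1: 10
  Job 2: 17
  Job 3: 15
Max job total = 17
Lower bound = max(22, 17) = 22

22


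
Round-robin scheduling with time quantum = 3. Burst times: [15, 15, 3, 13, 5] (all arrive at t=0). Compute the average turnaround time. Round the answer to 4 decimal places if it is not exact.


Time quantum = 3
Execution trace:
  J1 runs 3 units, time = 3
  J2 runs 3 units, time = 6
  J3 runs 3 units, time = 9
  J4 runs 3 units, time = 12
  J5 runs 3 units, time = 15
  J1 runs 3 units, time = 18
  J2 runs 3 units, time = 21
  J4 runs 3 units, time = 24
  J5 runs 2 units, time = 26
  J1 runs 3 units, time = 29
  J2 runs 3 units, time = 32
  J4 runs 3 units, time = 35
  J1 runs 3 units, time = 38
  J2 runs 3 units, time = 41
  J4 runs 3 units, time = 44
  J1 runs 3 units, time = 47
  J2 runs 3 units, time = 50
  J4 runs 1 units, time = 51
Finish times: [47, 50, 9, 51, 26]
Average turnaround = 183/5 = 36.6

36.6


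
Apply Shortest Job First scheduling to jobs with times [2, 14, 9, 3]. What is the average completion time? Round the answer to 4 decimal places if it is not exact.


SJF order (ascending): [2, 3, 9, 14]
Completion times:
  Job 1: burst=2, C=2
  Job 2: burst=3, C=5
  Job 3: burst=9, C=14
  Job 4: burst=14, C=28
Average completion = 49/4 = 12.25

12.25


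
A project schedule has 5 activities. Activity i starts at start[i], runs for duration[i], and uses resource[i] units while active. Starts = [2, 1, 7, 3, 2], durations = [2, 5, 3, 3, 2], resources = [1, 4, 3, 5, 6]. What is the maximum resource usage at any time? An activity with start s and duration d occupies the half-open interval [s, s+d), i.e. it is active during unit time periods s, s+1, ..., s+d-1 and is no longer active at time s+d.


Each activity i is active on [start_i, start_i + duration_i).
Compute total resource usage per time slot:
  t=0: active resources = [], total = 0
  t=1: active resources = [4], total = 4
  t=2: active resources = [1, 4, 6], total = 11
  t=3: active resources = [1, 4, 5, 6], total = 16
  t=4: active resources = [4, 5], total = 9
  t=5: active resources = [4, 5], total = 9
  t=6: active resources = [], total = 0
  t=7: active resources = [3], total = 3
  t=8: active resources = [3], total = 3
  t=9: active resources = [3], total = 3
Peak resource demand = 16

16


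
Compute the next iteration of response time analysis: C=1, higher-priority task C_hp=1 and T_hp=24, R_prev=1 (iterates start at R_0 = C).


R_next = C + ceil(R_prev / T_hp) * C_hp
ceil(1 / 24) = ceil(0.0417) = 1
Interference = 1 * 1 = 1
R_next = 1 + 1 = 2

2


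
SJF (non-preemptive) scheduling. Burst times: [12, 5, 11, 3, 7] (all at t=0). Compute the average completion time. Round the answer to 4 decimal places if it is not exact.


SJF order (ascending): [3, 5, 7, 11, 12]
Completion times:
  Job 1: burst=3, C=3
  Job 2: burst=5, C=8
  Job 3: burst=7, C=15
  Job 4: burst=11, C=26
  Job 5: burst=12, C=38
Average completion = 90/5 = 18.0

18.0


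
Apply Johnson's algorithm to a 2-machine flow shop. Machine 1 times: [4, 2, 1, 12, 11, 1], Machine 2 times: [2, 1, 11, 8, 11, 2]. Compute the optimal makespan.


Apply Johnson's rule:
  Group 1 (a <= b): [(3, 1, 11), (6, 1, 2), (5, 11, 11)]
  Group 2 (a > b): [(4, 12, 8), (1, 4, 2), (2, 2, 1)]
Optimal job order: [3, 6, 5, 4, 1, 2]
Schedule:
  Job 3: M1 done at 1, M2 done at 12
  Job 6: M1 done at 2, M2 done at 14
  Job 5: M1 done at 13, M2 done at 25
  Job 4: M1 done at 25, M2 done at 33
  Job 1: M1 done at 29, M2 done at 35
  Job 2: M1 done at 31, M2 done at 36
Makespan = 36

36


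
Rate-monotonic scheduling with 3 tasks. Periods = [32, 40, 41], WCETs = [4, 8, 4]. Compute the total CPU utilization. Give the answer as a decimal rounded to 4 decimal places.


Compute individual utilizations (exact fractions):
  Task 1: C/T = 4/32 = 1/8 (approx. 0.125)
  Task 2: C/T = 8/40 = 1/5 (approx. 0.2)
  Task 3: C/T = 4/41 (approx. 0.0976)
Total utilization U = 1/8 + 1/5 + 4/41 = 693/1640
Rounded to 4 decimal places: U = 0.4226
RM (Liu & Layland) bound for 3 tasks = 0.779763; compare with U = 693/1640 (approx. 0.422561)
U <= bound, so schedulable by RM sufficient condition.

0.4226


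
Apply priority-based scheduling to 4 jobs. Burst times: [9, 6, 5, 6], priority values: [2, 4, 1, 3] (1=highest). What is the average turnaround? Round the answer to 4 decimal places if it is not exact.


Sort by priority (ascending = highest first):
Order: [(1, 5), (2, 9), (3, 6), (4, 6)]
Completion times:
  Priority 1, burst=5, C=5
  Priority 2, burst=9, C=14
  Priority 3, burst=6, C=20
  Priority 4, burst=6, C=26
Average turnaround = 65/4 = 16.25

16.25


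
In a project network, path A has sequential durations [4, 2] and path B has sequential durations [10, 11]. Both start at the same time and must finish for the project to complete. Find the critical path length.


Path A total = 4 + 2 = 6
Path B total = 10 + 11 = 21
Critical path = longest path = max(6, 21) = 21

21


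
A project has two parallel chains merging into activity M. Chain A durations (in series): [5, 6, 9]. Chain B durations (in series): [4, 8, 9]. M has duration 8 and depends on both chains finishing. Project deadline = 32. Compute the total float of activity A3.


Forward pass: ES(A3) = sum of predecessors on chain A = 11
EF = ES + duration = 11 + 9 = 20
Backward pass: LF(M) = deadline = 32; LS(M) = 32 - 8 = 24
LF(A3) = LS(M) - sum(successors on chain A) = 24 - 0 = 24
LS = LF - duration = 24 - 9 = 15
Total float = LS - ES = 15 - 11 = 4

4


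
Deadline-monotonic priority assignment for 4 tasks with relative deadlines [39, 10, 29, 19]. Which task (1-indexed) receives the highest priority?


Sort tasks by relative deadline (ascending):
  Task 2: deadline = 10
  Task 4: deadline = 19
  Task 3: deadline = 29
  Task 1: deadline = 39
Priority order (highest first): [2, 4, 3, 1]
Highest priority task = 2

2


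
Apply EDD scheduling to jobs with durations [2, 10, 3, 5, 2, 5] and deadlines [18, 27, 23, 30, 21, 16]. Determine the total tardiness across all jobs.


Sort by due date (EDD order): [(5, 16), (2, 18), (2, 21), (3, 23), (10, 27), (5, 30)]
Compute completion times and tardiness:
  Job 1: p=5, d=16, C=5, tardiness=max(0,5-16)=0
  Job 2: p=2, d=18, C=7, tardiness=max(0,7-18)=0
  Job 3: p=2, d=21, C=9, tardiness=max(0,9-21)=0
  Job 4: p=3, d=23, C=12, tardiness=max(0,12-23)=0
  Job 5: p=10, d=27, C=22, tardiness=max(0,22-27)=0
  Job 6: p=5, d=30, C=27, tardiness=max(0,27-30)=0
Total tardiness = 0

0


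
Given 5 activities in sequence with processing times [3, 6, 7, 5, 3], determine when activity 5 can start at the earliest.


Activity 5 starts after activities 1 through 4 complete.
Predecessor durations: [3, 6, 7, 5]
ES = 3 + 6 + 7 + 5 = 21

21


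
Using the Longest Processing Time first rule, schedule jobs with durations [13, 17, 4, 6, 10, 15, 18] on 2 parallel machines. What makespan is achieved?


Sort jobs in decreasing order (LPT): [18, 17, 15, 13, 10, 6, 4]
Assign each job to the least loaded machine:
  Machine 1: jobs [18, 13, 10], load = 41
  Machine 2: jobs [17, 15, 6, 4], load = 42
Makespan = max load = 42

42


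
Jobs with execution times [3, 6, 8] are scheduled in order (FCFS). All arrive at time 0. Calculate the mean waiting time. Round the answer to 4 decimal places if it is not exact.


FCFS order (as given): [3, 6, 8]
Waiting times:
  Job 1: wait = 0
  Job 2: wait = 3
  Job 3: wait = 9
Sum of waiting times = 12
Average waiting time = 12/3 = 4.0

4.0


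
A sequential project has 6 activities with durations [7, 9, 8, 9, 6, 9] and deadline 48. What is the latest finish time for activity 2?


LF(activity 2) = deadline - sum of successor durations
Successors: activities 3 through 6 with durations [8, 9, 6, 9]
Sum of successor durations = 32
LF = 48 - 32 = 16

16


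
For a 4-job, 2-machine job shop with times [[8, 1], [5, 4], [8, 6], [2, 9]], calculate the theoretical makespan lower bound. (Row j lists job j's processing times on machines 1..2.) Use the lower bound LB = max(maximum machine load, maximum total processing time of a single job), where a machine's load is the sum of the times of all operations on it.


Machine loads:
  Machine 1: 8 + 5 + 8 + 2 = 23
  Machine 2: 1 + 4 + 6 + 9 = 20
Max machine load = 23
Job totals:
  Job 1: 9
  Job 2: 9
  Job 3: 14
  Job 4: 11
Max job total = 14
Lower bound = max(23, 14) = 23

23


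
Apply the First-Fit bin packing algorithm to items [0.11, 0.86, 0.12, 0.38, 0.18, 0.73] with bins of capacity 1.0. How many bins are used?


Place items sequentially using First-Fit:
  Item 0.11 -> new Bin 1
  Item 0.86 -> Bin 1 (now 0.97)
  Item 0.12 -> new Bin 2
  Item 0.38 -> Bin 2 (now 0.5)
  Item 0.18 -> Bin 2 (now 0.68)
  Item 0.73 -> new Bin 3
Total bins used = 3

3


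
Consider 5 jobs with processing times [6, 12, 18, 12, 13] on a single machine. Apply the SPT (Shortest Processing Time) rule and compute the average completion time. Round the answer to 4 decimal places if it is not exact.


Sort jobs by processing time (SPT order): [6, 12, 12, 13, 18]
Compute completion times sequentially:
  Job 1: processing = 6, completes at 6
  Job 2: processing = 12, completes at 18
  Job 3: processing = 12, completes at 30
  Job 4: processing = 13, completes at 43
  Job 5: processing = 18, completes at 61
Sum of completion times = 158
Average completion time = 158/5 = 31.6

31.6


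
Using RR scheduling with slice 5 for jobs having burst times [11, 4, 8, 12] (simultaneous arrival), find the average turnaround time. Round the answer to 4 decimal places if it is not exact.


Time quantum = 5
Execution trace:
  J1 runs 5 units, time = 5
  J2 runs 4 units, time = 9
  J3 runs 5 units, time = 14
  J4 runs 5 units, time = 19
  J1 runs 5 units, time = 24
  J3 runs 3 units, time = 27
  J4 runs 5 units, time = 32
  J1 runs 1 units, time = 33
  J4 runs 2 units, time = 35
Finish times: [33, 9, 27, 35]
Average turnaround = 104/4 = 26.0

26.0


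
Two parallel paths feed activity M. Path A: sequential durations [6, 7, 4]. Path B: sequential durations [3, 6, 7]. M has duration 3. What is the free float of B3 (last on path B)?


ES(B3) = sum of predecessors on chain B = 9
EF(B3) = ES + duration = 9 + 7 = 16
Successor of B3 is M. ES(M) = max(sum(A), sum(B)) = max(17, 16) = 17
Free float = ES(successor) - EF(current) = 17 - 16 = 1

1


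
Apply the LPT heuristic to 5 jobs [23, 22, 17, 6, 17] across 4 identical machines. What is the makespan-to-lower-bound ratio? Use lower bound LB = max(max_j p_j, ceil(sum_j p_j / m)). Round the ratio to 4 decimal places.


LPT order: [23, 22, 17, 17, 6]
Machine loads after assignment: [23, 22, 23, 17]
LPT makespan = 23
Lower bound = max(max_job, ceil(total/4)) = max(23, 22) = 23
Ratio = 23 / 23 = 1.0

1.0


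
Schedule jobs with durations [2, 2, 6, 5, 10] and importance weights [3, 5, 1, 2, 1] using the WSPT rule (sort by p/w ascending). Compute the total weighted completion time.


Compute p/w ratios and sort ascending (WSPT): [(2, 5), (2, 3), (5, 2), (6, 1), (10, 1)]
Compute weighted completion times:
  Job (p=2,w=5): C=2, w*C=5*2=10
  Job (p=2,w=3): C=4, w*C=3*4=12
  Job (p=5,w=2): C=9, w*C=2*9=18
  Job (p=6,w=1): C=15, w*C=1*15=15
  Job (p=10,w=1): C=25, w*C=1*25=25
Total weighted completion time = 80

80


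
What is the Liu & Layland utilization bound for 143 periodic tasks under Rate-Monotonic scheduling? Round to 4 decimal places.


Compute 2^(1/143) = 1.0048589497
Subtract 1: 1.0048589497 - 1 = 0.0048589497
Multiply by n: 143 * 0.0048589497 = 0.6948298071
Round to 4 dp: 0.6948

0.6948


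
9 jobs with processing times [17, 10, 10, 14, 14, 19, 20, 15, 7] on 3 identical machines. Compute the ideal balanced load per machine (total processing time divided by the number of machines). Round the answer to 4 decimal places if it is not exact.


Total processing time = 17 + 10 + 10 + 14 + 14 + 19 + 20 + 15 + 7 = 126
Number of machines = 3
Ideal balanced load = 126 / 3 = 42.0

42.0


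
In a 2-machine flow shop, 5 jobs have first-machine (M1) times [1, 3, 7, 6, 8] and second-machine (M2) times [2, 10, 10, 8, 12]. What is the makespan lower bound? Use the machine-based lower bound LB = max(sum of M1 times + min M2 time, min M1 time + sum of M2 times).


LB1 = sum(M1 times) + min(M2 times) = 25 + 2 = 27
LB2 = min(M1 times) + sum(M2 times) = 1 + 42 = 43
Lower bound = max(LB1, LB2) = max(27, 43) = 43

43


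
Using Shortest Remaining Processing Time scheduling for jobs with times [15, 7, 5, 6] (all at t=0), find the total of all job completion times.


Since all jobs arrive at t=0, SRPT equals SPT ordering.
SPT order: [5, 6, 7, 15]
Completion times:
  Job 1: p=5, C=5
  Job 2: p=6, C=11
  Job 3: p=7, C=18
  Job 4: p=15, C=33
Total completion time = 5 + 11 + 18 + 33 = 67

67


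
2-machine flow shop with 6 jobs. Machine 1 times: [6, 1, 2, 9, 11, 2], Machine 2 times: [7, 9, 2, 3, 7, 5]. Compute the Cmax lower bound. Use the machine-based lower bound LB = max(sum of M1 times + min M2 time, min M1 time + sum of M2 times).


LB1 = sum(M1 times) + min(M2 times) = 31 + 2 = 33
LB2 = min(M1 times) + sum(M2 times) = 1 + 33 = 34
Lower bound = max(LB1, LB2) = max(33, 34) = 34

34


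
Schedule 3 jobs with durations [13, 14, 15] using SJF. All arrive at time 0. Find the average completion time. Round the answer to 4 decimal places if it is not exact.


SJF order (ascending): [13, 14, 15]
Completion times:
  Job 1: burst=13, C=13
  Job 2: burst=14, C=27
  Job 3: burst=15, C=42
Average completion = 82/3 = 27.3333

27.3333


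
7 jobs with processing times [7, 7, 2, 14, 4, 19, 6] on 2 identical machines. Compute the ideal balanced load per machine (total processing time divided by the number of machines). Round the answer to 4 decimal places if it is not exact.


Total processing time = 7 + 7 + 2 + 14 + 4 + 19 + 6 = 59
Number of machines = 2
Ideal balanced load = 59 / 2 = 29.5

29.5


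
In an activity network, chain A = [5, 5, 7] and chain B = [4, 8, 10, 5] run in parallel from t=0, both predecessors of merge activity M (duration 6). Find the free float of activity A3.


ES(A3) = sum of predecessors on chain A = 10
EF(A3) = ES + duration = 10 + 7 = 17
Successor of A3 is M. ES(M) = max(sum(A), sum(B)) = max(17, 27) = 27
Free float = ES(successor) - EF(current) = 27 - 17 = 10

10


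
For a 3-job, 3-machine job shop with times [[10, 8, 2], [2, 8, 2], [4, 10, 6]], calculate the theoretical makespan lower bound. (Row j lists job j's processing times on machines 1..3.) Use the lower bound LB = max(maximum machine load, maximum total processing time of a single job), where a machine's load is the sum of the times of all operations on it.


Machine loads:
  Machine 1: 10 + 2 + 4 = 16
  Machine 2: 8 + 8 + 10 = 26
  Machine 3: 2 + 2 + 6 = 10
Max machine load = 26
Job totals:
  Job 1: 20
  Job 2: 12
  Job 3: 20
Max job total = 20
Lower bound = max(26, 20) = 26

26


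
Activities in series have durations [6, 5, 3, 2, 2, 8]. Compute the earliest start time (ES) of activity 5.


Activity 5 starts after activities 1 through 4 complete.
Predecessor durations: [6, 5, 3, 2]
ES = 6 + 5 + 3 + 2 = 16

16


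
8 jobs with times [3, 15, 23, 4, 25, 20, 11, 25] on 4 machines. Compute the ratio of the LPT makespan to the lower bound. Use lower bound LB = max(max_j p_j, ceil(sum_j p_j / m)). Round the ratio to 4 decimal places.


LPT order: [25, 25, 23, 20, 15, 11, 4, 3]
Machine loads after assignment: [29, 28, 34, 35]
LPT makespan = 35
Lower bound = max(max_job, ceil(total/4)) = max(25, 32) = 32
Ratio = 35 / 32 = 1.0938

1.0938


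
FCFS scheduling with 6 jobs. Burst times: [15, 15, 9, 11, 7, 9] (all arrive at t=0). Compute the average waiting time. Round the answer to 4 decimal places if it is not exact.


FCFS order (as given): [15, 15, 9, 11, 7, 9]
Waiting times:
  Job 1: wait = 0
  Job 2: wait = 15
  Job 3: wait = 30
  Job 4: wait = 39
  Job 5: wait = 50
  Job 6: wait = 57
Sum of waiting times = 191
Average waiting time = 191/6 = 31.8333

31.8333


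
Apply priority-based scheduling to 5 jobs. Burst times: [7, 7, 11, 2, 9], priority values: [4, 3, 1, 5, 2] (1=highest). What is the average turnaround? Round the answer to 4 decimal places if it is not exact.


Sort by priority (ascending = highest first):
Order: [(1, 11), (2, 9), (3, 7), (4, 7), (5, 2)]
Completion times:
  Priority 1, burst=11, C=11
  Priority 2, burst=9, C=20
  Priority 3, burst=7, C=27
  Priority 4, burst=7, C=34
  Priority 5, burst=2, C=36
Average turnaround = 128/5 = 25.6

25.6


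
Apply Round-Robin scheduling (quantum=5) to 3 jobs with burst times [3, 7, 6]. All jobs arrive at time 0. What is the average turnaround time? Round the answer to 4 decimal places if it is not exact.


Time quantum = 5
Execution trace:
  J1 runs 3 units, time = 3
  J2 runs 5 units, time = 8
  J3 runs 5 units, time = 13
  J2 runs 2 units, time = 15
  J3 runs 1 units, time = 16
Finish times: [3, 15, 16]
Average turnaround = 34/3 = 11.3333

11.3333


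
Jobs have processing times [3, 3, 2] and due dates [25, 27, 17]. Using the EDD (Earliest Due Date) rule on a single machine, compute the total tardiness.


Sort by due date (EDD order): [(2, 17), (3, 25), (3, 27)]
Compute completion times and tardiness:
  Job 1: p=2, d=17, C=2, tardiness=max(0,2-17)=0
  Job 2: p=3, d=25, C=5, tardiness=max(0,5-25)=0
  Job 3: p=3, d=27, C=8, tardiness=max(0,8-27)=0
Total tardiness = 0

0


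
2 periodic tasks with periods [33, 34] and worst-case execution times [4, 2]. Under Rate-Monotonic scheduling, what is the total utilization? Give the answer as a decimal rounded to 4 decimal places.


Compute individual utilizations (exact fractions):
  Task 1: C/T = 4/33 (approx. 0.1212)
  Task 2: C/T = 2/34 = 1/17 (approx. 0.0588)
Total utilization U = 4/33 + 1/17 = 101/561
Rounded to 4 decimal places: U = 0.1800
RM (Liu & Layland) bound for 2 tasks = 0.828427; compare with U = 101/561 (approx. 0.180036)
U <= bound, so schedulable by RM sufficient condition.

0.1800


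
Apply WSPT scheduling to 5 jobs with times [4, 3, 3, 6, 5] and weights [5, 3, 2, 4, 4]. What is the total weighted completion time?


Compute p/w ratios and sort ascending (WSPT): [(4, 5), (3, 3), (5, 4), (3, 2), (6, 4)]
Compute weighted completion times:
  Job (p=4,w=5): C=4, w*C=5*4=20
  Job (p=3,w=3): C=7, w*C=3*7=21
  Job (p=5,w=4): C=12, w*C=4*12=48
  Job (p=3,w=2): C=15, w*C=2*15=30
  Job (p=6,w=4): C=21, w*C=4*21=84
Total weighted completion time = 203

203


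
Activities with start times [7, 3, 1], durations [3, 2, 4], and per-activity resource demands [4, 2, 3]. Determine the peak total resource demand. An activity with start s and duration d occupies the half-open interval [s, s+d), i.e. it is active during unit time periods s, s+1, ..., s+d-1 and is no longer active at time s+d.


Each activity i is active on [start_i, start_i + duration_i).
Compute total resource usage per time slot:
  t=0: active resources = [], total = 0
  t=1: active resources = [3], total = 3
  t=2: active resources = [3], total = 3
  t=3: active resources = [2, 3], total = 5
  t=4: active resources = [2, 3], total = 5
  t=5: active resources = [], total = 0
  t=6: active resources = [], total = 0
  t=7: active resources = [4], total = 4
  t=8: active resources = [4], total = 4
  t=9: active resources = [4], total = 4
Peak resource demand = 5

5


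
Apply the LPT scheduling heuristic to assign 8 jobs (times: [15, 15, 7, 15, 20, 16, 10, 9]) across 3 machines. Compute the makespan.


Sort jobs in decreasing order (LPT): [20, 16, 15, 15, 15, 10, 9, 7]
Assign each job to the least loaded machine:
  Machine 1: jobs [20, 10, 9], load = 39
  Machine 2: jobs [16, 15], load = 31
  Machine 3: jobs [15, 15, 7], load = 37
Makespan = max load = 39

39


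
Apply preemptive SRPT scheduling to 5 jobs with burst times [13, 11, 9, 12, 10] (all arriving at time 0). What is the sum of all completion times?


Since all jobs arrive at t=0, SRPT equals SPT ordering.
SPT order: [9, 10, 11, 12, 13]
Completion times:
  Job 1: p=9, C=9
  Job 2: p=10, C=19
  Job 3: p=11, C=30
  Job 4: p=12, C=42
  Job 5: p=13, C=55
Total completion time = 9 + 19 + 30 + 42 + 55 = 155

155


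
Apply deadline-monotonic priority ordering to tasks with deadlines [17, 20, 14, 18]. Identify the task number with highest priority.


Sort tasks by relative deadline (ascending):
  Task 3: deadline = 14
  Task 1: deadline = 17
  Task 4: deadline = 18
  Task 2: deadline = 20
Priority order (highest first): [3, 1, 4, 2]
Highest priority task = 3

3


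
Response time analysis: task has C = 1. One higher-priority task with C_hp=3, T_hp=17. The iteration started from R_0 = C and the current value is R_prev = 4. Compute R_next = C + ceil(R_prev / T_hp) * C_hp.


R_next = C + ceil(R_prev / T_hp) * C_hp
ceil(4 / 17) = ceil(0.2353) = 1
Interference = 1 * 3 = 3
R_next = 1 + 3 = 4
R_next = R_prev, so the iteration has converged (response time = 4).

4


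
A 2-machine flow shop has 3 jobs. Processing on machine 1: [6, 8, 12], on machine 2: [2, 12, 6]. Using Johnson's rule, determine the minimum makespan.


Apply Johnson's rule:
  Group 1 (a <= b): [(2, 8, 12)]
  Group 2 (a > b): [(3, 12, 6), (1, 6, 2)]
Optimal job order: [2, 3, 1]
Schedule:
  Job 2: M1 done at 8, M2 done at 20
  Job 3: M1 done at 20, M2 done at 26
  Job 1: M1 done at 26, M2 done at 28
Makespan = 28

28


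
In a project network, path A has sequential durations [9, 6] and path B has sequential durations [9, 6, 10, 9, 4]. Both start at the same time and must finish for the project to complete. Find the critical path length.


Path A total = 9 + 6 = 15
Path B total = 9 + 6 + 10 + 9 + 4 = 38
Critical path = longest path = max(15, 38) = 38

38


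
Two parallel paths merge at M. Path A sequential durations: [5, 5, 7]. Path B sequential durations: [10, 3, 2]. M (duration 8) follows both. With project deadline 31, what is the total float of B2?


Forward pass: ES(B2) = sum of predecessors on chain B = 10
EF = ES + duration = 10 + 3 = 13
Backward pass: LF(M) = deadline = 31; LS(M) = 31 - 8 = 23
LF(B2) = LS(M) - sum(successors on chain B) = 23 - 2 = 21
LS = LF - duration = 21 - 3 = 18
Total float = LS - ES = 18 - 10 = 8

8


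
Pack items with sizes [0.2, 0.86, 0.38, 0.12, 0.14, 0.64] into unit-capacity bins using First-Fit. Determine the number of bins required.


Place items sequentially using First-Fit:
  Item 0.2 -> new Bin 1
  Item 0.86 -> new Bin 2
  Item 0.38 -> Bin 1 (now 0.58)
  Item 0.12 -> Bin 1 (now 0.7)
  Item 0.14 -> Bin 1 (now 0.84)
  Item 0.64 -> new Bin 3
Total bins used = 3

3


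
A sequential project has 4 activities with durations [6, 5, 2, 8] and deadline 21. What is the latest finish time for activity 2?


LF(activity 2) = deadline - sum of successor durations
Successors: activities 3 through 4 with durations [2, 8]
Sum of successor durations = 10
LF = 21 - 10 = 11

11


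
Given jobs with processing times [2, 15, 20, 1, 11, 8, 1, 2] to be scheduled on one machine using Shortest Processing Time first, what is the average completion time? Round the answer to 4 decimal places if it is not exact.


Sort jobs by processing time (SPT order): [1, 1, 2, 2, 8, 11, 15, 20]
Compute completion times sequentially:
  Job 1: processing = 1, completes at 1
  Job 2: processing = 1, completes at 2
  Job 3: processing = 2, completes at 4
  Job 4: processing = 2, completes at 6
  Job 5: processing = 8, completes at 14
  Job 6: processing = 11, completes at 25
  Job 7: processing = 15, completes at 40
  Job 8: processing = 20, completes at 60
Sum of completion times = 152
Average completion time = 152/8 = 19.0

19.0


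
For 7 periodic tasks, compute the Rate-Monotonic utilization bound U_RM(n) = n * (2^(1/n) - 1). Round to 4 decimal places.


Compute 2^(1/7) = 1.1040895137
Subtract 1: 1.1040895137 - 1 = 0.1040895137
Multiply by n: 7 * 0.1040895137 = 0.7286265959
Round to 4 dp: 0.7286

0.7286


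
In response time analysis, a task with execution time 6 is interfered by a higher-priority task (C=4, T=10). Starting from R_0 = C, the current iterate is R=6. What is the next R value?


R_next = C + ceil(R_prev / T_hp) * C_hp
ceil(6 / 10) = ceil(0.6) = 1
Interference = 1 * 4 = 4
R_next = 6 + 4 = 10

10


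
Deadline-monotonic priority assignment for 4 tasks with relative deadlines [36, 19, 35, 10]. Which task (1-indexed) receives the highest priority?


Sort tasks by relative deadline (ascending):
  Task 4: deadline = 10
  Task 2: deadline = 19
  Task 3: deadline = 35
  Task 1: deadline = 36
Priority order (highest first): [4, 2, 3, 1]
Highest priority task = 4

4


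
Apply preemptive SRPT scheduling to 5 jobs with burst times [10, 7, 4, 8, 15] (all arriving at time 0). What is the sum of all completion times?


Since all jobs arrive at t=0, SRPT equals SPT ordering.
SPT order: [4, 7, 8, 10, 15]
Completion times:
  Job 1: p=4, C=4
  Job 2: p=7, C=11
  Job 3: p=8, C=19
  Job 4: p=10, C=29
  Job 5: p=15, C=44
Total completion time = 4 + 11 + 19 + 29 + 44 = 107

107


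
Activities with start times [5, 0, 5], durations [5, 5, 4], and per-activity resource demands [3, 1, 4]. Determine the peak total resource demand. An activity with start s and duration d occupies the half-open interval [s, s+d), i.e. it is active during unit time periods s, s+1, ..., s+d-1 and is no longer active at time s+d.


Each activity i is active on [start_i, start_i + duration_i).
Compute total resource usage per time slot:
  t=0: active resources = [1], total = 1
  t=1: active resources = [1], total = 1
  t=2: active resources = [1], total = 1
  t=3: active resources = [1], total = 1
  t=4: active resources = [1], total = 1
  t=5: active resources = [3, 4], total = 7
  t=6: active resources = [3, 4], total = 7
  t=7: active resources = [3, 4], total = 7
  t=8: active resources = [3, 4], total = 7
  t=9: active resources = [3], total = 3
Peak resource demand = 7

7


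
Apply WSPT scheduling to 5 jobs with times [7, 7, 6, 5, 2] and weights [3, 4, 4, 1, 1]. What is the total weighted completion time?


Compute p/w ratios and sort ascending (WSPT): [(6, 4), (7, 4), (2, 1), (7, 3), (5, 1)]
Compute weighted completion times:
  Job (p=6,w=4): C=6, w*C=4*6=24
  Job (p=7,w=4): C=13, w*C=4*13=52
  Job (p=2,w=1): C=15, w*C=1*15=15
  Job (p=7,w=3): C=22, w*C=3*22=66
  Job (p=5,w=1): C=27, w*C=1*27=27
Total weighted completion time = 184

184


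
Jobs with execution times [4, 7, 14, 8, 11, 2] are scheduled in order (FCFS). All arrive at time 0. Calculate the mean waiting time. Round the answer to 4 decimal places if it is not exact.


FCFS order (as given): [4, 7, 14, 8, 11, 2]
Waiting times:
  Job 1: wait = 0
  Job 2: wait = 4
  Job 3: wait = 11
  Job 4: wait = 25
  Job 5: wait = 33
  Job 6: wait = 44
Sum of waiting times = 117
Average waiting time = 117/6 = 19.5

19.5


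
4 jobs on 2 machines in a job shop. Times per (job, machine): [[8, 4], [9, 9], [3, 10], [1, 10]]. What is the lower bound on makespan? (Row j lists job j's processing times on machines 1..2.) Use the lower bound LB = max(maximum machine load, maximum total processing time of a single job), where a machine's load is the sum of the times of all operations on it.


Machine loads:
  Machine 1: 8 + 9 + 3 + 1 = 21
  Machine 2: 4 + 9 + 10 + 10 = 33
Max machine load = 33
Job totals:
  Job 1: 12
  Job 2: 18
  Job 3: 13
  Job 4: 11
Max job total = 18
Lower bound = max(33, 18) = 33

33


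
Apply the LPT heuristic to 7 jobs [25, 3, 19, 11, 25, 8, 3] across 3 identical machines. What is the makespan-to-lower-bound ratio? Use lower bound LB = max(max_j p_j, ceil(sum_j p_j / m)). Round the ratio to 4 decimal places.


LPT order: [25, 25, 19, 11, 8, 3, 3]
Machine loads after assignment: [33, 31, 30]
LPT makespan = 33
Lower bound = max(max_job, ceil(total/3)) = max(25, 32) = 32
Ratio = 33 / 32 = 1.0313

1.0313


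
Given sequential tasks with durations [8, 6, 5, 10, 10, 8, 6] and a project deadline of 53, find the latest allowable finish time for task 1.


LF(activity 1) = deadline - sum of successor durations
Successors: activities 2 through 7 with durations [6, 5, 10, 10, 8, 6]
Sum of successor durations = 45
LF = 53 - 45 = 8

8


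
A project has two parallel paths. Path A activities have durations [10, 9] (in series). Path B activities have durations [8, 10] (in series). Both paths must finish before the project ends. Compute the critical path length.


Path A total = 10 + 9 = 19
Path B total = 8 + 10 = 18
Critical path = longest path = max(19, 18) = 19

19


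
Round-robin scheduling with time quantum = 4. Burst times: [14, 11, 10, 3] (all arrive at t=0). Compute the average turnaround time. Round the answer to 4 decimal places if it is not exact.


Time quantum = 4
Execution trace:
  J1 runs 4 units, time = 4
  J2 runs 4 units, time = 8
  J3 runs 4 units, time = 12
  J4 runs 3 units, time = 15
  J1 runs 4 units, time = 19
  J2 runs 4 units, time = 23
  J3 runs 4 units, time = 27
  J1 runs 4 units, time = 31
  J2 runs 3 units, time = 34
  J3 runs 2 units, time = 36
  J1 runs 2 units, time = 38
Finish times: [38, 34, 36, 15]
Average turnaround = 123/4 = 30.75

30.75


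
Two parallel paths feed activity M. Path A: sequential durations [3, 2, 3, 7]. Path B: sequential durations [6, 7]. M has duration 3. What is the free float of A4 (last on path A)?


ES(A4) = sum of predecessors on chain A = 8
EF(A4) = ES + duration = 8 + 7 = 15
Successor of A4 is M. ES(M) = max(sum(A), sum(B)) = max(15, 13) = 15
Free float = ES(successor) - EF(current) = 15 - 15 = 0

0


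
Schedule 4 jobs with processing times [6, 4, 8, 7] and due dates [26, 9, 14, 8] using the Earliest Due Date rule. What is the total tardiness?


Sort by due date (EDD order): [(7, 8), (4, 9), (8, 14), (6, 26)]
Compute completion times and tardiness:
  Job 1: p=7, d=8, C=7, tardiness=max(0,7-8)=0
  Job 2: p=4, d=9, C=11, tardiness=max(0,11-9)=2
  Job 3: p=8, d=14, C=19, tardiness=max(0,19-14)=5
  Job 4: p=6, d=26, C=25, tardiness=max(0,25-26)=0
Total tardiness = 7

7


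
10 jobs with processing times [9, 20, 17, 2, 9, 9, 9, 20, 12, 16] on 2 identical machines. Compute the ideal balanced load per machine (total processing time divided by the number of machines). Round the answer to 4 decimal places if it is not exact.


Total processing time = 9 + 20 + 17 + 2 + 9 + 9 + 9 + 20 + 12 + 16 = 123
Number of machines = 2
Ideal balanced load = 123 / 2 = 61.5

61.5


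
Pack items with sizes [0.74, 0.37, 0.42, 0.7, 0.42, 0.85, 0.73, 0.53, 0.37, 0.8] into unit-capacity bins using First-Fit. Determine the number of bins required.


Place items sequentially using First-Fit:
  Item 0.74 -> new Bin 1
  Item 0.37 -> new Bin 2
  Item 0.42 -> Bin 2 (now 0.79)
  Item 0.7 -> new Bin 3
  Item 0.42 -> new Bin 4
  Item 0.85 -> new Bin 5
  Item 0.73 -> new Bin 6
  Item 0.53 -> Bin 4 (now 0.95)
  Item 0.37 -> new Bin 7
  Item 0.8 -> new Bin 8
Total bins used = 8

8


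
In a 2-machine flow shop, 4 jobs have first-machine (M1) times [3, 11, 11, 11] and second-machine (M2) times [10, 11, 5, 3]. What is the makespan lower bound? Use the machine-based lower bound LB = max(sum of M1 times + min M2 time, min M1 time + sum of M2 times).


LB1 = sum(M1 times) + min(M2 times) = 36 + 3 = 39
LB2 = min(M1 times) + sum(M2 times) = 3 + 29 = 32
Lower bound = max(LB1, LB2) = max(39, 32) = 39

39
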